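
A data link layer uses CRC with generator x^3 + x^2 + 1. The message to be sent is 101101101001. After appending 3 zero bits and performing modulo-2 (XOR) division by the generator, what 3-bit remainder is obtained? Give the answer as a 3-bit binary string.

Append 3 zeros: 101101101001000. Divide by 1101 (XOR where the leading bit is 1):
  pos 0: 1011 XOR 1101 = 0110
  pos 1: 1100 XOR 1101 = 0001
  pos 4: 1110 XOR 1101 = 0011
  pos 6: 1110 XOR 1101 = 0011
  pos 8: 1101 XOR 1101 = 0000
Remainder (last 3 bits) = 000. This is the CRC / FCS.

000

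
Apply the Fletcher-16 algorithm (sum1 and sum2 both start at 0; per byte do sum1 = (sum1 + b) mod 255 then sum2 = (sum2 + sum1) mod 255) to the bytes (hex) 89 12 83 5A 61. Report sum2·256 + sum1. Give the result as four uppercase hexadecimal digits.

98DA

Running sums (mod 255):
  after byte 0 (89): sum1=137, sum2=137
  after byte 1 (12): sum1=155, sum2=37
  after byte 2 (83): sum1=31, sum2=68
  after byte 3 (5A): sum1=121, sum2=189
  after byte 4 (61): sum1=218, sum2=152
Checksum = sum2·256 + sum1 = 152·256 + 218 = 39130 = 0x98DA.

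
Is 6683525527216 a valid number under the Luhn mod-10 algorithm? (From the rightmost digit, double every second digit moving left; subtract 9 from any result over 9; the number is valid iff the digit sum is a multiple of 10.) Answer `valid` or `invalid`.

invalid

From the right, keep odd positions and double even positions (subtract 9 from any doubled value over 9):
  doubled (positions 2,4,...): 2 5 1 4 6 3 → sum 21
  kept (positions 1,3,...): 6 2 2 5 5 8 6 → sum 34
Total = 55.
55 mod 10 = 5, so the number is invalid.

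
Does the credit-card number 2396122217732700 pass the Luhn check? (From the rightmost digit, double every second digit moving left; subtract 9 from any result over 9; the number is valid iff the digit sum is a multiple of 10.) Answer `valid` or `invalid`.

From the right, keep odd positions and double even positions (subtract 9 from any doubled value over 9):
  doubled (positions 2,4,...): 0 4 5 2 4 2 9 4 → sum 30
  kept (positions 1,3,...): 0 7 3 7 2 2 6 3 → sum 30
Total = 60.
60 mod 10 = 0, so the number is valid.

valid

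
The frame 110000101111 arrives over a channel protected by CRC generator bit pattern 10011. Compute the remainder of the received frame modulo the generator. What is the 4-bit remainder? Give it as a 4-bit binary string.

Modulo-2 division of 110000101111 by 10011:
  pos 0: 11000 XOR 10011 = 01011
  pos 1: 10110 XOR 10011 = 00101
  pos 3: 10110 XOR 10011 = 00101
  pos 5: 10111 XOR 10011 = 00100
  pos 7: 10011 XOR 10011 = 00000
Remainder = 0000 (zero — the frame passes the CRC check).

0000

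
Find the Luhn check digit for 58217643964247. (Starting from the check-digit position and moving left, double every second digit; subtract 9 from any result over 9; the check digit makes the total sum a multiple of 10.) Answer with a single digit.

Partial digits right→left: 7 4 2 4 6 9 3 4 6 7 1 2 8 5
Double every second digit counting from the check-digit position (so the 1st, 3rd, 5th, ... of the partial from the right).
  doubled (with −9 where >9): 5 4 3 6 3 2 7 → sum 30
  kept as-is: 4 4 9 4 7 2 5 → sum 35
Total = 30 + 35 = 65.
Check digit = (10 − (65 mod 10)) mod 10 = 5.

5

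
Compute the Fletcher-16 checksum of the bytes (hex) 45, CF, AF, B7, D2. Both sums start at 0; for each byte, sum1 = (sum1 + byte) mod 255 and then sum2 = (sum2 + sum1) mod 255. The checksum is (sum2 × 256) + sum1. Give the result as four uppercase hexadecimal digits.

EA4F

Running sums (mod 255):
  after byte 0 (45): sum1=69, sum2=69
  after byte 1 (CF): sum1=21, sum2=90
  after byte 2 (AF): sum1=196, sum2=31
  after byte 3 (B7): sum1=124, sum2=155
  after byte 4 (D2): sum1=79, sum2=234
Checksum = sum2·256 + sum1 = 234·256 + 79 = 59983 = 0xEA4F.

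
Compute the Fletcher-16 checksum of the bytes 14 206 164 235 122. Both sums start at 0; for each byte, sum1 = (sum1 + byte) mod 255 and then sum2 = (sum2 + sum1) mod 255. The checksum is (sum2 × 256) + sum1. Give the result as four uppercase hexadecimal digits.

Running sums (mod 255):
  after byte 0 (14): sum1=14, sum2=14
  after byte 1 (206): sum1=220, sum2=234
  after byte 2 (164): sum1=129, sum2=108
  after byte 3 (235): sum1=109, sum2=217
  after byte 4 (122): sum1=231, sum2=193
Checksum = sum2·256 + sum1 = 193·256 + 231 = 49639 = 0xC1E7.

C1E7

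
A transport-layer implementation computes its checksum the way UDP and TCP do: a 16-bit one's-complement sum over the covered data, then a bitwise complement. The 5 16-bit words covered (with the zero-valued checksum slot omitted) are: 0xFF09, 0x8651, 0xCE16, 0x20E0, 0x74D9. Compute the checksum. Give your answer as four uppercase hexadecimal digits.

One's-complement addition (fold any carry out of bit 15 back into bit 0):
  0xFF09 + 0x8651 = 0x1855A → wrap carry → 0x855B
  0x855B + 0xCE16 = 0x15371 → wrap carry → 0x5372
  0x5372 + 0x20E0 = 0x07452
  0x7452 + 0x74D9 = 0x0E92B
One's-complement sum = 0xE92B.
Checksum = ~0xE92B & 0xFFFF = 0x16D4.

16D4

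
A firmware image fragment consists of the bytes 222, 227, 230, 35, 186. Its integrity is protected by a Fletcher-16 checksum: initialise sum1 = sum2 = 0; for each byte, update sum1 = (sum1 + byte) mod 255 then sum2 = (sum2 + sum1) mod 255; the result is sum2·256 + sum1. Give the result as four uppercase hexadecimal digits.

Running sums (mod 255):
  after byte 0 (222): sum1=222, sum2=222
  after byte 1 (227): sum1=194, sum2=161
  after byte 2 (230): sum1=169, sum2=75
  after byte 3 (35): sum1=204, sum2=24
  after byte 4 (186): sum1=135, sum2=159
Checksum = sum2·256 + sum1 = 159·256 + 135 = 40839 = 0x9F87.

9F87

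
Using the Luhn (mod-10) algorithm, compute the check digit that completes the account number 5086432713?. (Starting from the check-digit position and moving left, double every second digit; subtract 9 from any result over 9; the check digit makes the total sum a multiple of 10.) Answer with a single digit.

0

Partial digits right→left: 3 1 7 2 3 4 6 8 0 5
Double every second digit counting from the check-digit position (so the 1st, 3rd, 5th, ... of the partial from the right).
  doubled (with −9 where >9): 6 5 6 3 0 → sum 20
  kept as-is: 1 2 4 8 5 → sum 20
Total = 20 + 20 = 40.
Check digit = (10 − (40 mod 10)) mod 10 = 0.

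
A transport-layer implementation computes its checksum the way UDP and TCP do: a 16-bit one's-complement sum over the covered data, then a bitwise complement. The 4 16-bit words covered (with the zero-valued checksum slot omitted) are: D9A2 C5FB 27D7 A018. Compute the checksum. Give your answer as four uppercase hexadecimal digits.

One's-complement addition (fold any carry out of bit 15 back into bit 0):
  0xD9A2 + 0xC5FB = 0x19F9D → wrap carry → 0x9F9E
  0x9F9E + 0x27D7 = 0x0C775
  0xC775 + 0xA018 = 0x1678D → wrap carry → 0x678E
One's-complement sum = 0x678E.
Checksum = ~0x678E & 0xFFFF = 0x9871.

9871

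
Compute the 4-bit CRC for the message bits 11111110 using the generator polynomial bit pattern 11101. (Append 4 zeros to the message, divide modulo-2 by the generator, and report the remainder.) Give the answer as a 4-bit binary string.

1011

Append 4 zeros: 111111100000. Divide by 11101 (XOR where the leading bit is 1):
  pos 0: 11111 XOR 11101 = 00010
  pos 3: 10110 XOR 11101 = 01011
  pos 4: 10110 XOR 11101 = 01011
  pos 5: 10110 XOR 11101 = 01011
  pos 6: 10110 XOR 11101 = 01011
  pos 7: 10110 XOR 11101 = 01011
Remainder (last 4 bits) = 1011. This is the CRC / FCS.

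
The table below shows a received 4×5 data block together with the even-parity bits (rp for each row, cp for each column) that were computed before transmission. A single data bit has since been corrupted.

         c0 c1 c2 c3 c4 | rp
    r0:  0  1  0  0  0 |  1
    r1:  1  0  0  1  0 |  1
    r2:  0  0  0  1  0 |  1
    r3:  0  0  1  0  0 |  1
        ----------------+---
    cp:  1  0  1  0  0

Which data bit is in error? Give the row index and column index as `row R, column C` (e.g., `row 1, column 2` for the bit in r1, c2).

Recompute each row's even parity and compare to rp:
  r0: data parity 1, sent rp 1 → ok
  r1: data parity 0, sent rp 1 → mismatch
  r2: data parity 1, sent rp 1 → ok
  r3: data parity 1, sent rp 1 → ok
Recompute each column's even parity and compare to cp:
  c0: data parity 1, sent cp 1 → ok
  c1: data parity 1, sent cp 0 → mismatch
  c2: data parity 1, sent cp 1 → ok
  c3: data parity 0, sent cp 0 → ok
  c4: data parity 0, sent cp 0 → ok
Exactly one row (r1) and one column (c1) fail → the flipped bit is at their intersection.

row 1, column 1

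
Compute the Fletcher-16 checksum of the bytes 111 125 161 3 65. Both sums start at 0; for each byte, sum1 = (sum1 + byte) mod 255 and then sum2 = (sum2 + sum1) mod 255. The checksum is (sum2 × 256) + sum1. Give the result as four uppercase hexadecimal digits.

Running sums (mod 255):
  after byte 0 (111): sum1=111, sum2=111
  after byte 1 (125): sum1=236, sum2=92
  after byte 2 (161): sum1=142, sum2=234
  after byte 3 (3): sum1=145, sum2=124
  after byte 4 (65): sum1=210, sum2=79
Checksum = sum2·256 + sum1 = 79·256 + 210 = 20434 = 0x4FD2.

4FD2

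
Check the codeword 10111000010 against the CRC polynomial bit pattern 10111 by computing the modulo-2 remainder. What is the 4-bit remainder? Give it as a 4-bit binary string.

Modulo-2 division of 10111000010 by 10111:
  pos 0: 10111 XOR 10111 = 00000
Remainder = 0010 (nonzero — an error is detected).

0010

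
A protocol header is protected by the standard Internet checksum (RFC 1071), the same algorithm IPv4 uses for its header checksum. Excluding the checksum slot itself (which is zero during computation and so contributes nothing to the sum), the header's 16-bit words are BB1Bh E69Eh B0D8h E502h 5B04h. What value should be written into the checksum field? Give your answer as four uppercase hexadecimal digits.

One's-complement addition (fold any carry out of bit 15 back into bit 0):
  0xBB1B + 0xE69E = 0x1A1B9 → wrap carry → 0xA1BA
  0xA1BA + 0xB0D8 = 0x15292 → wrap carry → 0x5293
  0x5293 + 0xE502 = 0x13795 → wrap carry → 0x3796
  0x3796 + 0x5B04 = 0x0929A
One's-complement sum = 0x929A.
Checksum = ~0x929A & 0xFFFF = 0x6D65.

6D65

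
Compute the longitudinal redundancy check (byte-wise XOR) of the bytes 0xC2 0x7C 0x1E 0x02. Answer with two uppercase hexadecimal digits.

A2

XOR the bytes together:
  start with 0xC2
  0xC2 ⊕ 0x7C = 0xBE
  0xBE ⊕ 0x1E = 0xA0
  0xA0 ⊕ 0x02 = 0xA2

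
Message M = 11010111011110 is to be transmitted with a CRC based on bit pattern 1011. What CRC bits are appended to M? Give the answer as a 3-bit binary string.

111

Append 3 zeros: 11010111011110000. Divide by 1011 (XOR where the leading bit is 1):
  pos 0: 1101 XOR 1011 = 0110
  pos 1: 1100 XOR 1011 = 0111
  pos 2: 1111 XOR 1011 = 0100
  pos 3: 1001 XOR 1011 = 0010
  pos 5: 1010 XOR 1011 = 0001
  pos 8: 1111 XOR 1011 = 0100
  pos 9: 1001 XOR 1011 = 0010
  pos 11: 1000 XOR 1011 = 0011
  pos 13: 1100 XOR 1011 = 0111
Remainder (last 3 bits) = 111. This is the CRC / FCS.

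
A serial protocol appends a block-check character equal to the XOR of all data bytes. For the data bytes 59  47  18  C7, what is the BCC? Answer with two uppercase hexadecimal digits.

XOR the bytes together:
  start with 0x59
  0x59 ⊕ 0x47 = 0x1E
  0x1E ⊕ 0x18 = 0x06
  0x06 ⊕ 0xC7 = 0xC1

C1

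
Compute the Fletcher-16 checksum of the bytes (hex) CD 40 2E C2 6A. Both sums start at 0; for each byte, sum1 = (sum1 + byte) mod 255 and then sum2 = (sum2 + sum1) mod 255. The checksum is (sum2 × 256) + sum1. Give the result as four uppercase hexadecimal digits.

8069

Running sums (mod 255):
  after byte 0 (CD): sum1=205, sum2=205
  after byte 1 (40): sum1=14, sum2=219
  after byte 2 (2E): sum1=60, sum2=24
  after byte 3 (C2): sum1=254, sum2=23
  after byte 4 (6A): sum1=105, sum2=128
Checksum = sum2·256 + sum1 = 128·256 + 105 = 32873 = 0x8069.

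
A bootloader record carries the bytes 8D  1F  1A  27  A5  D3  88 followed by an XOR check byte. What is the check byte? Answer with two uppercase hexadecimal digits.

XOR the bytes together:
  start with 0x8D
  0x8D ⊕ 0x1F = 0x92
  0x92 ⊕ 0x1A = 0x88
  0x88 ⊕ 0x27 = 0xAF
  0xAF ⊕ 0xA5 = 0x0A
  0x0A ⊕ 0xD3 = 0xD9
  0xD9 ⊕ 0x88 = 0x51

51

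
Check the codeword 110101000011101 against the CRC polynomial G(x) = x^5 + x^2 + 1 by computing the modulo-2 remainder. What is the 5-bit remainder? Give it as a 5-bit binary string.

00001

Modulo-2 division of 110101000011101 by 100101:
  pos 0: 110101 XOR 100101 = 010000
  pos 1: 100000 XOR 100101 = 000101
  pos 4: 101000 XOR 100101 = 001101
  pos 6: 110111 XOR 100101 = 010010
  pos 7: 100101 XOR 100101 = 000000
Remainder = 00001 (nonzero — an error is detected).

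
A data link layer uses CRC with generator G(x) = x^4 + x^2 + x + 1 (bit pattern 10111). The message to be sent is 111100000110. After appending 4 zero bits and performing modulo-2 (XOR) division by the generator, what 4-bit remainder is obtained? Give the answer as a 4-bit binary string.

Append 4 zeros: 1111000001100000. Divide by 10111 (XOR where the leading bit is 1):
  pos 0: 11110 XOR 10111 = 01001
  pos 1: 10010 XOR 10111 = 00101
  pos 3: 10100 XOR 10111 = 00011
  pos 6: 11011 XOR 10111 = 01100
  pos 7: 11000 XOR 10111 = 01111
  pos 8: 11110 XOR 10111 = 01001
  pos 9: 10010 XOR 10111 = 00101
  pos 11: 10100 XOR 10111 = 00011
Remainder (last 4 bits) = 0011. This is the CRC / FCS.

0011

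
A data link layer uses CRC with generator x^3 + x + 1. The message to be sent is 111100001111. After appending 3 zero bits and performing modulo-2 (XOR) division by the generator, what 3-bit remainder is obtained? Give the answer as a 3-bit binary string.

010

Append 3 zeros: 111100001111000. Divide by 1011 (XOR where the leading bit is 1):
  pos 0: 1111 XOR 1011 = 0100
  pos 1: 1000 XOR 1011 = 0011
  pos 3: 1100 XOR 1011 = 0111
  pos 4: 1110 XOR 1011 = 0101
  pos 5: 1011 XOR 1011 = 0000
  pos 9: 1110 XOR 1011 = 0101
  pos 10: 1010 XOR 1011 = 0001
Remainder (last 3 bits) = 010. This is the CRC / FCS.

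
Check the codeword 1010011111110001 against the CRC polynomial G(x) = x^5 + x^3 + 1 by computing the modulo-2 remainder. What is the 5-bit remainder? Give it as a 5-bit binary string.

00000

Modulo-2 division of 1010011111110001 by 101001:
  pos 0: 101001 XOR 101001 = 000000
  pos 6: 111111 XOR 101001 = 010110
  pos 7: 101100 XOR 101001 = 000101
  pos 10: 101001 XOR 101001 = 000000
Remainder = 00000 (zero — the frame passes the CRC check).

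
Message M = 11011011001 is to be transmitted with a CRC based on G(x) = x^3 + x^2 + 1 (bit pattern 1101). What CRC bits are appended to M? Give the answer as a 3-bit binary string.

Append 3 zeros: 11011011001000. Divide by 1101 (XOR where the leading bit is 1):
  pos 0: 1101 XOR 1101 = 0000
  pos 4: 1011 XOR 1101 = 0110
  pos 5: 1100 XOR 1101 = 0001
  pos 8: 1010 XOR 1101 = 0111
  pos 9: 1110 XOR 1101 = 0011
Remainder (last 3 bits) = 110. This is the CRC / FCS.

110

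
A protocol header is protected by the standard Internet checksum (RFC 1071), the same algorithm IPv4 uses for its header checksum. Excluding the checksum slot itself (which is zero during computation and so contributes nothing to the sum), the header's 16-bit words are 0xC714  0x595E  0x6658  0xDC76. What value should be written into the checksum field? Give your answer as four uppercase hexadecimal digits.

One's-complement addition (fold any carry out of bit 15 back into bit 0):
  0xC714 + 0x595E = 0x12072 → wrap carry → 0x2073
  0x2073 + 0x6658 = 0x086CB
  0x86CB + 0xDC76 = 0x16341 → wrap carry → 0x6342
One's-complement sum = 0x6342.
Checksum = ~0x6342 & 0xFFFF = 0x9CBD.

9CBD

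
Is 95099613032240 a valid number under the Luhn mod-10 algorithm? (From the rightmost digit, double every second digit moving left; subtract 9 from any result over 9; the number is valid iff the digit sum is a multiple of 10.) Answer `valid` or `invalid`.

valid

From the right, keep odd positions and double even positions (subtract 9 from any doubled value over 9):
  doubled (positions 2,4,...): 8 4 0 2 9 0 9 → sum 32
  kept (positions 1,3,...): 0 2 3 3 6 9 5 → sum 28
Total = 60.
60 mod 10 = 0, so the number is valid.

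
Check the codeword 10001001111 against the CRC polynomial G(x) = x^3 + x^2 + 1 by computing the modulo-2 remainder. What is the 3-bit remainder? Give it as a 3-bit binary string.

001

Modulo-2 division of 10001001111 by 1101:
  pos 0: 1000 XOR 1101 = 0101
  pos 1: 1011 XOR 1101 = 0110
  pos 2: 1100 XOR 1101 = 0001
  pos 5: 1011 XOR 1101 = 0110
  pos 6: 1101 XOR 1101 = 0000
Remainder = 001 (nonzero — an error is detected).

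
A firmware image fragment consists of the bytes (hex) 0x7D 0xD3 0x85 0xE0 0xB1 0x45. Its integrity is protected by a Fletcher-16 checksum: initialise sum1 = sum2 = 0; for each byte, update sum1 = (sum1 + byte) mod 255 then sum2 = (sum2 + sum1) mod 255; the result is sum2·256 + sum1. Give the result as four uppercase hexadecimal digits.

75AE

Running sums (mod 255):
  after byte 0 (0x7D): sum1=125, sum2=125
  after byte 1 (0xD3): sum1=81, sum2=206
  after byte 2 (0x85): sum1=214, sum2=165
  after byte 3 (0xE0): sum1=183, sum2=93
  after byte 4 (0xB1): sum1=105, sum2=198
  after byte 5 (0x45): sum1=174, sum2=117
Checksum = sum2·256 + sum1 = 117·256 + 174 = 30126 = 0x75AE.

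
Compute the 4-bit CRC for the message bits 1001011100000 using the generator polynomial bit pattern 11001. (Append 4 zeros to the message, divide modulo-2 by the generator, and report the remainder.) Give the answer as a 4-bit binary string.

0110

Append 4 zeros: 10010111000000000. Divide by 11001 (XOR where the leading bit is 1):
  pos 0: 10010 XOR 11001 = 01011
  pos 1: 10111 XOR 11001 = 01110
  pos 2: 11101 XOR 11001 = 00100
  pos 4: 10010 XOR 11001 = 01011
  pos 5: 10110 XOR 11001 = 01111
  pos 6: 11110 XOR 11001 = 00111
  pos 8: 11100 XOR 11001 = 00101
  pos 10: 10100 XOR 11001 = 01101
  pos 11: 11010 XOR 11001 = 00011
Remainder (last 4 bits) = 0110. This is the CRC / FCS.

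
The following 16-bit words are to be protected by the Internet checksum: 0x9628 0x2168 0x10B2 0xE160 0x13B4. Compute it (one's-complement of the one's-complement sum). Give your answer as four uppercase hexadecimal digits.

One's-complement addition (fold any carry out of bit 15 back into bit 0):
  0x9628 + 0x2168 = 0x0B790
  0xB790 + 0x10B2 = 0x0C842
  0xC842 + 0xE160 = 0x1A9A2 → wrap carry → 0xA9A3
  0xA9A3 + 0x13B4 = 0x0BD57
One's-complement sum = 0xBD57.
Checksum = ~0xBD57 & 0xFFFF = 0x42A8.

42A8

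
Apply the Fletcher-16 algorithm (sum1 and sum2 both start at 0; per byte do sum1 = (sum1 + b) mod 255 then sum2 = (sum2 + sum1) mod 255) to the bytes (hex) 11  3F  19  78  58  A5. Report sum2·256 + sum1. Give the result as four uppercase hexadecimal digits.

Running sums (mod 255):
  after byte 0 (11): sum1=17, sum2=17
  after byte 1 (3F): sum1=80, sum2=97
  after byte 2 (19): sum1=105, sum2=202
  after byte 3 (78): sum1=225, sum2=172
  after byte 4 (58): sum1=58, sum2=230
  after byte 5 (A5): sum1=223, sum2=198
Checksum = sum2·256 + sum1 = 198·256 + 223 = 50911 = 0xC6DF.

C6DF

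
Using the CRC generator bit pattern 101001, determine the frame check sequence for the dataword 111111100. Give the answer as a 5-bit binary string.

Append 5 zeros: 11111110000000. Divide by 101001 (XOR where the leading bit is 1):
  pos 0: 111111 XOR 101001 = 010110
  pos 1: 101101 XOR 101001 = 000100
  pos 4: 100000 XOR 101001 = 001001
  pos 6: 100100 XOR 101001 = 001101
  pos 8: 110100 XOR 101001 = 011101
Remainder (last 5 bits) = 11101. This is the CRC / FCS.

11101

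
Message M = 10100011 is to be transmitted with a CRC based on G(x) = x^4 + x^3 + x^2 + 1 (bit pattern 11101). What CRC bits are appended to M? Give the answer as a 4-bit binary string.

0011

Append 4 zeros: 101000110000. Divide by 11101 (XOR where the leading bit is 1):
  pos 0: 10100 XOR 11101 = 01001
  pos 1: 10010 XOR 11101 = 01111
  pos 2: 11111 XOR 11101 = 00010
  pos 5: 10100 XOR 11101 = 01001
  pos 6: 10010 XOR 11101 = 01111
  pos 7: 11110 XOR 11101 = 00011
Remainder (last 4 bits) = 0011. This is the CRC / FCS.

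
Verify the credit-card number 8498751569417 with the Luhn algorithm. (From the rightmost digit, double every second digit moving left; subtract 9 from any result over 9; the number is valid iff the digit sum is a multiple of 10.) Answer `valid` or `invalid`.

From the right, keep odd positions and double even positions (subtract 9 from any doubled value over 9):
  doubled (positions 2,4,...): 2 9 1 1 7 8 → sum 28
  kept (positions 1,3,...): 7 4 6 1 7 9 8 → sum 42
Total = 70.
70 mod 10 = 0, so the number is valid.

valid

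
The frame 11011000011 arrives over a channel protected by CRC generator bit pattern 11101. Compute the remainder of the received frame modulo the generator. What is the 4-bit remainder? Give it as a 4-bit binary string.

0000

Modulo-2 division of 11011000011 by 11101:
  pos 0: 11011 XOR 11101 = 00110
  pos 2: 11000 XOR 11101 = 00101
  pos 4: 10100 XOR 11101 = 01001
  pos 5: 10011 XOR 11101 = 01110
  pos 6: 11101 XOR 11101 = 00000
Remainder = 0000 (zero — the frame passes the CRC check).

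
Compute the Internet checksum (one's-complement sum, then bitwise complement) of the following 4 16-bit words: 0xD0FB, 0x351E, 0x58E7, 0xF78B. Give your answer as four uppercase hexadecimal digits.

A972

One's-complement addition (fold any carry out of bit 15 back into bit 0):
  0xD0FB + 0x351E = 0x10619 → wrap carry → 0x061A
  0x061A + 0x58E7 = 0x05F01
  0x5F01 + 0xF78B = 0x1568C → wrap carry → 0x568D
One's-complement sum = 0x568D.
Checksum = ~0x568D & 0xFFFF = 0xA972.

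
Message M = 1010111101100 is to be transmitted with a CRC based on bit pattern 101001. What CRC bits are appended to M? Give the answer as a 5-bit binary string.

11110

Append 5 zeros: 101011110110000000. Divide by 101001 (XOR where the leading bit is 1):
  pos 0: 101011 XOR 101001 = 000010
  pos 4: 101101 XOR 101001 = 000100
  pos 7: 100100 XOR 101001 = 001101
  pos 9: 110100 XOR 101001 = 011101
  pos 10: 111010 XOR 101001 = 010011
  pos 11: 100110 XOR 101001 = 001111
Remainder (last 5 bits) = 11110. This is the CRC / FCS.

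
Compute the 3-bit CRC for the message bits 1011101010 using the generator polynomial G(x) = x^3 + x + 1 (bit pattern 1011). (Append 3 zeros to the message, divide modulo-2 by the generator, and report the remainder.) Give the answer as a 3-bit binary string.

001

Append 3 zeros: 1011101010000. Divide by 1011 (XOR where the leading bit is 1):
  pos 0: 1011 XOR 1011 = 0000
  pos 4: 1010 XOR 1011 = 0001
  pos 7: 1100 XOR 1011 = 0111
  pos 8: 1110 XOR 1011 = 0101
  pos 9: 1010 XOR 1011 = 0001
Remainder (last 3 bits) = 001. This is the CRC / FCS.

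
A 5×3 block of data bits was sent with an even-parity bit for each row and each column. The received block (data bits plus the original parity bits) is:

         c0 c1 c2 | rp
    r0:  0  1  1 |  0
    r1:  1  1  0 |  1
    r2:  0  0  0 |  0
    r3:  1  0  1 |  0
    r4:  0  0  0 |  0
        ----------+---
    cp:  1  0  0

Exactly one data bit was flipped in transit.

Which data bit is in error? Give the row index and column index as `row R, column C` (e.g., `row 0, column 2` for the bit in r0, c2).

row 1, column 0

Recompute each row's even parity and compare to rp:
  r0: data parity 0, sent rp 0 → ok
  r1: data parity 0, sent rp 1 → mismatch
  r2: data parity 0, sent rp 0 → ok
  r3: data parity 0, sent rp 0 → ok
  r4: data parity 0, sent rp 0 → ok
Recompute each column's even parity and compare to cp:
  c0: data parity 0, sent cp 1 → mismatch
  c1: data parity 0, sent cp 0 → ok
  c2: data parity 0, sent cp 0 → ok
Exactly one row (r1) and one column (c0) fail → the flipped bit is at their intersection.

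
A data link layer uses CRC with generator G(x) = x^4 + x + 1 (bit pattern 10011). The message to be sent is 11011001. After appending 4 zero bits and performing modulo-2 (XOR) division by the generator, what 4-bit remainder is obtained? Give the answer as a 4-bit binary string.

Append 4 zeros: 110110010000. Divide by 10011 (XOR where the leading bit is 1):
  pos 0: 11011 XOR 10011 = 01000
  pos 1: 10000 XOR 10011 = 00011
  pos 4: 11010 XOR 10011 = 01001
  pos 5: 10010 XOR 10011 = 00001
Remainder (last 4 bits) = 0100. This is the CRC / FCS.

0100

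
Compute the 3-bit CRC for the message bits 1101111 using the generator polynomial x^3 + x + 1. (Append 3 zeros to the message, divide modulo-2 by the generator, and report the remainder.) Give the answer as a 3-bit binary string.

Append 3 zeros: 1101111000. Divide by 1011 (XOR where the leading bit is 1):
  pos 0: 1101 XOR 1011 = 0110
  pos 1: 1101 XOR 1011 = 0110
  pos 2: 1101 XOR 1011 = 0110
  pos 3: 1101 XOR 1011 = 0110
  pos 4: 1100 XOR 1011 = 0111
  pos 5: 1110 XOR 1011 = 0101
  pos 6: 1010 XOR 1011 = 0001
Remainder (last 3 bits) = 001. This is the CRC / FCS.

001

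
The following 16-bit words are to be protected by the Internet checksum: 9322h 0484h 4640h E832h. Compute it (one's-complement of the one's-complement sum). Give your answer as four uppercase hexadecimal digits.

One's-complement addition (fold any carry out of bit 15 back into bit 0):
  0x9322 + 0x0484 = 0x097A6
  0x97A6 + 0x4640 = 0x0DDE6
  0xDDE6 + 0xE832 = 0x1C618 → wrap carry → 0xC619
One's-complement sum = 0xC619.
Checksum = ~0xC619 & 0xFFFF = 0x39E6.

39E6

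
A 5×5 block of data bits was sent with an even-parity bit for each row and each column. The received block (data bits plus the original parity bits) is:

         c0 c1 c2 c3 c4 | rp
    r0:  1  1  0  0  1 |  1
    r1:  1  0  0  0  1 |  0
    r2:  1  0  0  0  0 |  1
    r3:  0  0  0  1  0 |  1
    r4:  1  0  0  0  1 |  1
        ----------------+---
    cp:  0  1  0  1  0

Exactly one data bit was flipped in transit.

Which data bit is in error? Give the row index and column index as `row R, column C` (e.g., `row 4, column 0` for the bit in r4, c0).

row 4, column 4

Recompute each row's even parity and compare to rp:
  r0: data parity 1, sent rp 1 → ok
  r1: data parity 0, sent rp 0 → ok
  r2: data parity 1, sent rp 1 → ok
  r3: data parity 1, sent rp 1 → ok
  r4: data parity 0, sent rp 1 → mismatch
Recompute each column's even parity and compare to cp:
  c0: data parity 0, sent cp 0 → ok
  c1: data parity 1, sent cp 1 → ok
  c2: data parity 0, sent cp 0 → ok
  c3: data parity 1, sent cp 1 → ok
  c4: data parity 1, sent cp 0 → mismatch
Exactly one row (r4) and one column (c4) fail → the flipped bit is at their intersection.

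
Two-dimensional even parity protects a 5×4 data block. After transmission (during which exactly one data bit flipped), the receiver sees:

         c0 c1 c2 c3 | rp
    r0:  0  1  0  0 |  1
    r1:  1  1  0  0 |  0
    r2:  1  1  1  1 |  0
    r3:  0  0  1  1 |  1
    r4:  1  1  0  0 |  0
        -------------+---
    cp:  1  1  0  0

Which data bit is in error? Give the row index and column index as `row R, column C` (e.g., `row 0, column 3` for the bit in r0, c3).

row 3, column 1

Recompute each row's even parity and compare to rp:
  r0: data parity 1, sent rp 1 → ok
  r1: data parity 0, sent rp 0 → ok
  r2: data parity 0, sent rp 0 → ok
  r3: data parity 0, sent rp 1 → mismatch
  r4: data parity 0, sent rp 0 → ok
Recompute each column's even parity and compare to cp:
  c0: data parity 1, sent cp 1 → ok
  c1: data parity 0, sent cp 1 → mismatch
  c2: data parity 0, sent cp 0 → ok
  c3: data parity 0, sent cp 0 → ok
Exactly one row (r3) and one column (c1) fail → the flipped bit is at their intersection.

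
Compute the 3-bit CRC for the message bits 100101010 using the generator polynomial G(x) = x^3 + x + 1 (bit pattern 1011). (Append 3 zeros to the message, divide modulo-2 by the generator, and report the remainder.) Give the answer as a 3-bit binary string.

Append 3 zeros: 100101010000. Divide by 1011 (XOR where the leading bit is 1):
  pos 0: 1001 XOR 1011 = 0010
  pos 2: 1001 XOR 1011 = 0010
  pos 4: 1001 XOR 1011 = 0010
  pos 6: 1000 XOR 1011 = 0011
  pos 8: 1100 XOR 1011 = 0111
Remainder (last 3 bits) = 111. This is the CRC / FCS.

111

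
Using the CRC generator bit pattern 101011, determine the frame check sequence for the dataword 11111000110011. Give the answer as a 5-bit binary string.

Append 5 zeros: 1111100011001100000. Divide by 101011 (XOR where the leading bit is 1):
  pos 0: 111110 XOR 101011 = 010101
  pos 1: 101010 XOR 101011 = 000001
  pos 6: 101100 XOR 101011 = 000111
  pos 9: 111110 XOR 101011 = 010101
  pos 10: 101010 XOR 101011 = 000001
Remainder (last 5 bits) = 01000. This is the CRC / FCS.

01000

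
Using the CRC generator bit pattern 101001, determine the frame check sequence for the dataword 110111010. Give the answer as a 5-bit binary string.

01101

Append 5 zeros: 11011101000000. Divide by 101001 (XOR where the leading bit is 1):
  pos 0: 110111 XOR 101001 = 011110
  pos 1: 111100 XOR 101001 = 010101
  pos 2: 101011 XOR 101001 = 000010
  pos 6: 100000 XOR 101001 = 001001
  pos 8: 100100 XOR 101001 = 001101
Remainder (last 5 bits) = 01101. This is the CRC / FCS.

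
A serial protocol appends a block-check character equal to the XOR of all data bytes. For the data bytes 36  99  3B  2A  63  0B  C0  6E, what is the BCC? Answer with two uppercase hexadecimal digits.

78

XOR the bytes together:
  start with 0x36
  0x36 ⊕ 0x99 = 0xAF
  0xAF ⊕ 0x3B = 0x94
  0x94 ⊕ 0x2A = 0xBE
  0xBE ⊕ 0x63 = 0xDD
  0xDD ⊕ 0x0B = 0xD6
  0xD6 ⊕ 0xC0 = 0x16
  0x16 ⊕ 0x6E = 0x78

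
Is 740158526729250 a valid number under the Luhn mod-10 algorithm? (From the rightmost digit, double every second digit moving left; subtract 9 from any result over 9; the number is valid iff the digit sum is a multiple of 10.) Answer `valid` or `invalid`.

From the right, keep odd positions and double even positions (subtract 9 from any doubled value over 9):
  doubled (positions 2,4,...): 1 9 5 4 7 2 8 → sum 36
  kept (positions 1,3,...): 0 2 2 6 5 5 0 7 → sum 27
Total = 63.
63 mod 10 = 3, so the number is invalid.

invalid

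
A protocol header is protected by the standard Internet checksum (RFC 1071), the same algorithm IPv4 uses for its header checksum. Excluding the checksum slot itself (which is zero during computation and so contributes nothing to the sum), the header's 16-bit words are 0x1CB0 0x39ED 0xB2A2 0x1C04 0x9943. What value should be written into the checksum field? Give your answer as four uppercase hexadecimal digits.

One's-complement addition (fold any carry out of bit 15 back into bit 0):
  0x1CB0 + 0x39ED = 0x0569D
  0x569D + 0xB2A2 = 0x1093F → wrap carry → 0x0940
  0x0940 + 0x1C04 = 0x02544
  0x2544 + 0x9943 = 0x0BE87
One's-complement sum = 0xBE87.
Checksum = ~0xBE87 & 0xFFFF = 0x4178.

4178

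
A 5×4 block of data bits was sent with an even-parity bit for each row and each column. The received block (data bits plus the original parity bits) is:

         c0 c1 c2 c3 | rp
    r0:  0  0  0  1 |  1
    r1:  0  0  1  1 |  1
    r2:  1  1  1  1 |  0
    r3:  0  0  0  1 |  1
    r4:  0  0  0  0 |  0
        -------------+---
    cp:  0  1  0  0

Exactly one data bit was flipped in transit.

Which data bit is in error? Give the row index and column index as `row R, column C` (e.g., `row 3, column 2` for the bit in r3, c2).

Recompute each row's even parity and compare to rp:
  r0: data parity 1, sent rp 1 → ok
  r1: data parity 0, sent rp 1 → mismatch
  r2: data parity 0, sent rp 0 → ok
  r3: data parity 1, sent rp 1 → ok
  r4: data parity 0, sent rp 0 → ok
Recompute each column's even parity and compare to cp:
  c0: data parity 1, sent cp 0 → mismatch
  c1: data parity 1, sent cp 1 → ok
  c2: data parity 0, sent cp 0 → ok
  c3: data parity 0, sent cp 0 → ok
Exactly one row (r1) and one column (c0) fail → the flipped bit is at their intersection.

row 1, column 0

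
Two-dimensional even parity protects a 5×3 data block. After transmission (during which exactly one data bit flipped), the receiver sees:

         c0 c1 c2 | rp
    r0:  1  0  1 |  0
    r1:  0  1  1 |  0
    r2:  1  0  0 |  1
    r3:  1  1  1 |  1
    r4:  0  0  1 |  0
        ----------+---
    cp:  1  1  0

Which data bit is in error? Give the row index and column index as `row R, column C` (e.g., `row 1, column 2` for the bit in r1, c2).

Recompute each row's even parity and compare to rp:
  r0: data parity 0, sent rp 0 → ok
  r1: data parity 0, sent rp 0 → ok
  r2: data parity 1, sent rp 1 → ok
  r3: data parity 1, sent rp 1 → ok
  r4: data parity 1, sent rp 0 → mismatch
Recompute each column's even parity and compare to cp:
  c0: data parity 1, sent cp 1 → ok
  c1: data parity 0, sent cp 1 → mismatch
  c2: data parity 0, sent cp 0 → ok
Exactly one row (r4) and one column (c1) fail → the flipped bit is at their intersection.

row 4, column 1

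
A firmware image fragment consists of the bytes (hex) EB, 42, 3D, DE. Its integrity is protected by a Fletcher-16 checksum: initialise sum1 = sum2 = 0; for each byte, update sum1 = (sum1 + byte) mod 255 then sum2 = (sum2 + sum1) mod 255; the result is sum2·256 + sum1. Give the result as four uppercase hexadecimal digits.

Running sums (mod 255):
  after byte 0 (EB): sum1=235, sum2=235
  after byte 1 (42): sum1=46, sum2=26
  after byte 2 (3D): sum1=107, sum2=133
  after byte 3 (DE): sum1=74, sum2=207
Checksum = sum2·256 + sum1 = 207·256 + 74 = 53066 = 0xCF4A.

CF4A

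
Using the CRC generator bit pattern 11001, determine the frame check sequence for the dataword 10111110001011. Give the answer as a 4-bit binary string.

Append 4 zeros: 101111100010110000. Divide by 11001 (XOR where the leading bit is 1):
  pos 0: 10111 XOR 11001 = 01110
  pos 1: 11101 XOR 11001 = 00100
  pos 3: 10010 XOR 11001 = 01011
  pos 4: 10110 XOR 11001 = 01111
  pos 5: 11110 XOR 11001 = 00111
  pos 7: 11110 XOR 11001 = 00111
  pos 9: 11111 XOR 11001 = 00110
  pos 11: 11000 XOR 11001 = 00001
Remainder (last 4 bits) = 0100. This is the CRC / FCS.

0100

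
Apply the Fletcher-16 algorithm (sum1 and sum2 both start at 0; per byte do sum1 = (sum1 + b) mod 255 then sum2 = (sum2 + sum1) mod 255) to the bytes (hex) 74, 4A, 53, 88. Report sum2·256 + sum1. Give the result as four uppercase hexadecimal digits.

DF9A

Running sums (mod 255):
  after byte 0 (74): sum1=116, sum2=116
  after byte 1 (4A): sum1=190, sum2=51
  after byte 2 (53): sum1=18, sum2=69
  after byte 3 (88): sum1=154, sum2=223
Checksum = sum2·256 + sum1 = 223·256 + 154 = 57242 = 0xDF9A.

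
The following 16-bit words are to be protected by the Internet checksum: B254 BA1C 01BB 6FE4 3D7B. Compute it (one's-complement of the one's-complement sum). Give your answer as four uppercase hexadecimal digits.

One's-complement addition (fold any carry out of bit 15 back into bit 0):
  0xB254 + 0xBA1C = 0x16C70 → wrap carry → 0x6C71
  0x6C71 + 0x01BB = 0x06E2C
  0x6E2C + 0x6FE4 = 0x0DE10
  0xDE10 + 0x3D7B = 0x11B8B → wrap carry → 0x1B8C
One's-complement sum = 0x1B8C.
Checksum = ~0x1B8C & 0xFFFF = 0xE473.

E473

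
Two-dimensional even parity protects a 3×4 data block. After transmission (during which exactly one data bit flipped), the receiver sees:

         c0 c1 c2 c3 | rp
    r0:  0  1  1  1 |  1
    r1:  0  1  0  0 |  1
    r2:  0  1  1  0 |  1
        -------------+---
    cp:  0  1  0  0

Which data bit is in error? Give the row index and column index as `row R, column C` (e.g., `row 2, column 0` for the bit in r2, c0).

row 2, column 3

Recompute each row's even parity and compare to rp:
  r0: data parity 1, sent rp 1 → ok
  r1: data parity 1, sent rp 1 → ok
  r2: data parity 0, sent rp 1 → mismatch
Recompute each column's even parity and compare to cp:
  c0: data parity 0, sent cp 0 → ok
  c1: data parity 1, sent cp 1 → ok
  c2: data parity 0, sent cp 0 → ok
  c3: data parity 1, sent cp 0 → mismatch
Exactly one row (r2) and one column (c3) fail → the flipped bit is at their intersection.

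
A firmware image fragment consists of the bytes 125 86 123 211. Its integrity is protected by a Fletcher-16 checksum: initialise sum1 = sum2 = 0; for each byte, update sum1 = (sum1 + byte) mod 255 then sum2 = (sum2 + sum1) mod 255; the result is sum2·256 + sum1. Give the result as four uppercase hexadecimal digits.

Running sums (mod 255):
  after byte 0 (125): sum1=125, sum2=125
  after byte 1 (86): sum1=211, sum2=81
  after byte 2 (123): sum1=79, sum2=160
  after byte 3 (211): sum1=35, sum2=195
Checksum = sum2·256 + sum1 = 195·256 + 35 = 49955 = 0xC323.

C323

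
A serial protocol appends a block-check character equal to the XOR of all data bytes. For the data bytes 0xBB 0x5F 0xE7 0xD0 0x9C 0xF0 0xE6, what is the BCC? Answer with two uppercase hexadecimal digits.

59

XOR the bytes together:
  start with 0xBB
  0xBB ⊕ 0x5F = 0xE4
  0xE4 ⊕ 0xE7 = 0x03
  0x03 ⊕ 0xD0 = 0xD3
  0xD3 ⊕ 0x9C = 0x4F
  0x4F ⊕ 0xF0 = 0xBF
  0xBF ⊕ 0xE6 = 0x59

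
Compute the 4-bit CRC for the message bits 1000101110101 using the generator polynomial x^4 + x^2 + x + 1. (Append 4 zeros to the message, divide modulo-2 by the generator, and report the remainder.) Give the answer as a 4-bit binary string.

1000

Append 4 zeros: 10001011101010000. Divide by 10111 (XOR where the leading bit is 1):
  pos 0: 10001 XOR 10111 = 00110
  pos 2: 11001 XOR 10111 = 01110
  pos 3: 11101 XOR 10111 = 01010
  pos 4: 10101 XOR 10111 = 00010
  pos 7: 10010 XOR 10111 = 00101
  pos 9: 10110 XOR 10111 = 00001
Remainder (last 4 bits) = 1000. This is the CRC / FCS.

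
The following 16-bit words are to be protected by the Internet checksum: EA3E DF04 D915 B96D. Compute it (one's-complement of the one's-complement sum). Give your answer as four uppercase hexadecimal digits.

One's-complement addition (fold any carry out of bit 15 back into bit 0):
  0xEA3E + 0xDF04 = 0x1C942 → wrap carry → 0xC943
  0xC943 + 0xD915 = 0x1A258 → wrap carry → 0xA259
  0xA259 + 0xB96D = 0x15BC6 → wrap carry → 0x5BC7
One's-complement sum = 0x5BC7.
Checksum = ~0x5BC7 & 0xFFFF = 0xA438.

A438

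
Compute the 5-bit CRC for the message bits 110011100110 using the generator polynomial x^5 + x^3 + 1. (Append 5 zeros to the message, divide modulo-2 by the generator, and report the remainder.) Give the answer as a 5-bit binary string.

Append 5 zeros: 11001110011000000. Divide by 101001 (XOR where the leading bit is 1):
  pos 0: 110011 XOR 101001 = 011010
  pos 1: 110101 XOR 101001 = 011100
  pos 2: 111000 XOR 101001 = 010001
  pos 3: 100010 XOR 101001 = 001011
  pos 5: 101111 XOR 101001 = 000110
  pos 8: 110000 XOR 101001 = 011001
  pos 9: 110010 XOR 101001 = 011011
  pos 10: 110110 XOR 101001 = 011111
  pos 11: 111110 XOR 101001 = 010111
Remainder (last 5 bits) = 10111. This is the CRC / FCS.

10111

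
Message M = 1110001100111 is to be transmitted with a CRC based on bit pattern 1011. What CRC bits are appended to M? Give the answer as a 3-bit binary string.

Append 3 zeros: 1110001100111000. Divide by 1011 (XOR where the leading bit is 1):
  pos 0: 1110 XOR 1011 = 0101
  pos 1: 1010 XOR 1011 = 0001
  pos 4: 1011 XOR 1011 = 0000
  pos 10: 1110 XOR 1011 = 0101
  pos 11: 1010 XOR 1011 = 0001
Remainder (last 3 bits) = 010. This is the CRC / FCS.

010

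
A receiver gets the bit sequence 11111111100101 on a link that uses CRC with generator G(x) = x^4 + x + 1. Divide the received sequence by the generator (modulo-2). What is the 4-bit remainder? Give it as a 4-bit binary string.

0000

Modulo-2 division of 11111111100101 by 10011:
  pos 0: 11111 XOR 10011 = 01100
  pos 1: 11001 XOR 10011 = 01010
  pos 2: 10101 XOR 10011 = 00110
  pos 4: 11011 XOR 10011 = 01000
  pos 5: 10000 XOR 10011 = 00011
  pos 8: 11010 XOR 10011 = 01001
  pos 9: 10011 XOR 10011 = 00000
Remainder = 0000 (zero — the frame passes the CRC check).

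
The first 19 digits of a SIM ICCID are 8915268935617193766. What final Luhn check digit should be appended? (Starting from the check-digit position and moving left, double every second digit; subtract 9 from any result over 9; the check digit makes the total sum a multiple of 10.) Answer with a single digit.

Partial digits right→left: 6 6 7 3 9 1 7 1 6 5 3 9 8 6 2 5 1 9 8
Double every second digit counting from the check-digit position (so the 1st, 3rd, 5th, ... of the partial from the right).
  doubled (with −9 where >9): 3 5 9 5 3 6 7 4 2 7 → sum 51
  kept as-is: 6 3 1 1 5 9 6 5 9 → sum 45
Total = 51 + 45 = 96.
Check digit = (10 − (96 mod 10)) mod 10 = 4.

4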